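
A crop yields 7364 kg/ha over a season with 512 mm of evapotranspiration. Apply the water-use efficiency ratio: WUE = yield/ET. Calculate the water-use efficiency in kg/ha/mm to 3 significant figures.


WUE = 7364 / 512 = 14.4 kg/ha/mm
Therefore the water-use efficiency = 14.4 kg/ha/mm.


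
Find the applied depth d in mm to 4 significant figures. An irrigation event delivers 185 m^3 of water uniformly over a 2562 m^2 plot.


Approach: apply depth from volume over area, d = (V/A)*1000.
d = (185 / 2562) * 1000 = 72.21 mm
Therefore the applied depth d = 72.21 mm.


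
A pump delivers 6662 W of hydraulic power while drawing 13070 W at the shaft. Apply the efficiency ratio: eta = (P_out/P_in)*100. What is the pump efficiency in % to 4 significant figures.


eta = (6662 / 13070) * 100 = 50.97 %
Therefore the pump efficiency = 50.97 %.


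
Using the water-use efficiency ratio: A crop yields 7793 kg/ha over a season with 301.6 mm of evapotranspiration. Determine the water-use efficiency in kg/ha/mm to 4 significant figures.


Approach: apply the water-use efficiency ratio, WUE = yield/ET.
WUE = 7793 / 301.6 = 25.84 kg/ha/mm
Therefore the water-use efficiency = 25.84 kg/ha/mm.


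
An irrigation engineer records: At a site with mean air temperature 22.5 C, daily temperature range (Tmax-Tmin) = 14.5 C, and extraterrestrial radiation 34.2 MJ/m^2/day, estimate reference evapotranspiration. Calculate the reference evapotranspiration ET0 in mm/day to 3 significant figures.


Approach: apply the Hargreaves-Samani method, ET0 = 0.0023*(Tmean+17.8)*sqrt(Tmax-Tmin)*0.408*Ra.
ET0 = 0.0023*(22.5+17.8)*sqrt(14.5)*0.408*34.2 = 4.92 mm/day
Therefore the reference evapotranspiration ET0 = 4.92 mm/day.


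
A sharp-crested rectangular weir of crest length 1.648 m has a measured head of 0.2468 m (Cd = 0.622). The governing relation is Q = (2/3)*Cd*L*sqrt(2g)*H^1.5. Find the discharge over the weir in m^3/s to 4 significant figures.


Q = (2/3)*0.622*1.648*sqrt(2*9.81)*0.2468^1.5 = 0.3711 m^3/s
Therefore the discharge over the weir = 0.3711 m^3/s.


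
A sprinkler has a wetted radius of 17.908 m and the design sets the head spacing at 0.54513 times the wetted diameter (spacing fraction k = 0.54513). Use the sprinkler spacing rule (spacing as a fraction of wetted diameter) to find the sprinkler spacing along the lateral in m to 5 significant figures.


Approach: apply the sprinkler spacing rule (spacing as a fraction of wetted diameter), S = k*(2*R).
S = 0.54513 * (2 * 17.908) = 19.524 m
Therefore the sprinkler spacing along the lateral = 19.524 m.


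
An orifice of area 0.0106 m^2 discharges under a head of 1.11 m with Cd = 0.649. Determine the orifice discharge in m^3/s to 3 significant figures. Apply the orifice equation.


Approach: apply the orifice equation, Q = Cd*A*sqrt(2*g*h).
Q = 0.649 * 0.0106 * sqrt(2*9.81*1.11) = 0.0321 m^3/s
Therefore the orifice discharge = 0.0321 m^3/s.


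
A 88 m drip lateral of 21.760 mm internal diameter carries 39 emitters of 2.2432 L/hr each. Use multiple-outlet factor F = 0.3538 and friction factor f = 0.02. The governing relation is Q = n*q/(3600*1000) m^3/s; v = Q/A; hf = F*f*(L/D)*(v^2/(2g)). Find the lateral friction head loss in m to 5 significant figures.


Q = 39*2.2432/(3600*1000) = 2.430133e-05 m^3/s
A = pi*(21.760e-3/2)^2 = 3.718841e-04 m^2, so v = Q/A = 0.06534652 m/s
hf = 0.3538*0.02*(88/0.021760)*(0.06534652^2/(2*9.81)) = 0.0062281 m
Therefore the lateral friction head loss = 0.0062281 m.


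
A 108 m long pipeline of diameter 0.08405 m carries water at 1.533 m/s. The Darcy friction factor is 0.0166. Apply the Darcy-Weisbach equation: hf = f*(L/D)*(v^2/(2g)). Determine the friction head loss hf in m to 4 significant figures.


hf = 0.0166 * (108/0.08405) * (1.533^2 / (2*9.81))
hf = 2.555 m
Therefore the friction head loss hf = 2.555 m.


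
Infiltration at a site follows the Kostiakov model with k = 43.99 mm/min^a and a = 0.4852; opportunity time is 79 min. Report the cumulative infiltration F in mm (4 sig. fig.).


Approach: apply the Kostiakov infiltration equation, F = k*t^a.
F = 43.99 * 79^0.4852 = 366.5 mm
Therefore the cumulative infiltration F = 366.5 mm.


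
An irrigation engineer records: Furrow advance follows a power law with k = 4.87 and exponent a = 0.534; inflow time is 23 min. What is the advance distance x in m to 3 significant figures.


Approach: apply the power-law advance function, x = k*t^a.
x = 4.87 * 23^0.534 = 26.0 m
Therefore the advance distance x = 26.0 m.


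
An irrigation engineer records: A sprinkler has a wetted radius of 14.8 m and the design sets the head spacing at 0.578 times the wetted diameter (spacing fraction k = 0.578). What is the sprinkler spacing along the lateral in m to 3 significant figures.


Approach: apply the sprinkler spacing rule (spacing as a fraction of wetted diameter), S = k*(2*R).
S = 0.578 * (2 * 14.8) = 17.1 m
Therefore the sprinkler spacing along the lateral = 17.1 m.


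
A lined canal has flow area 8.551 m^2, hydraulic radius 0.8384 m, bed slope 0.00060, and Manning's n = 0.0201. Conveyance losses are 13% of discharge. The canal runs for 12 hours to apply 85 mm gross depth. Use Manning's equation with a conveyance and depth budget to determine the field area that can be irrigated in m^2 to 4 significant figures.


Approach: apply Manning's equation with a conveyance and depth budget, Q = (1/n)*A*R^(2/3)*S^(1/2); Q_field = Q*(1-loss); Area = Q_field*t/(d/1000).
Step 1 — canal discharge (Manning's equation):
  Q = (1/0.0201) * 8.551 * 0.8384^(2/3) * 0.00060^(1/2) = 9.26540 m^3/s
Step 2 — delivered flow: Q_field = 9.26540*(1 - 13/100) = 8.06089 m^3/s
Step 3 — volume delivered: V = 8.06089 * 12*3600 = 348231 m^3
Step 4 — area served: A = V / (depth/1000) = 348231 / 0.085 = 4097000 m^2
Therefore the field area that can be irrigated = 4097000 m^2.


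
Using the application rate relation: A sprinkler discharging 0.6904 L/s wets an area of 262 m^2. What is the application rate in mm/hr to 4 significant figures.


Approach: apply the application rate relation, rate = (Q/A)*3600.
rate = (0.6904 / 262) * 3600 = 9.486 mm/hr
Therefore the application rate = 9.486 mm/hr.


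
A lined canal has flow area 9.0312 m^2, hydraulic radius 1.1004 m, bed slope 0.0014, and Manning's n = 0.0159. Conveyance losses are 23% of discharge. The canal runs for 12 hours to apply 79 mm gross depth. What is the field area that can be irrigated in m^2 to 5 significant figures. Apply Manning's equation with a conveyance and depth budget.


Approach: apply Manning's equation with a conveyance and depth budget, Q = (1/n)*A*R^(2/3)*S^(1/2); Q_field = Q*(1-loss); Area = Q_field*t/(d/1000).
Step 1 — canal discharge (Manning's equation):
  Q = (1/0.0159) * 9.0312 * 1.1004^(2/3) * 0.0014^(1/2) = 22.65232 m^3/s
Step 2 — delivered flow: Q_field = 22.65232*(1 - 23/100) = 17.44229 m^3/s
Step 3 — volume delivered: V = 17.44229 * 12*3600 = 753506.9 m^3
Step 4 — area served: A = V / (depth/1000) = 753506.9 / 0.079 = 9538100 m^2
Therefore the field area that can be irrigated = 9538100 m^2.


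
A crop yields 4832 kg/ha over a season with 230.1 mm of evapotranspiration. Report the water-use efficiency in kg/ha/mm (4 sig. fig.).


Approach: apply the water-use efficiency ratio, WUE = yield/ET.
WUE = 4832 / 230.1 = 21.00 kg/ha/mm
Therefore the water-use efficiency = 21.00 kg/ha/mm.


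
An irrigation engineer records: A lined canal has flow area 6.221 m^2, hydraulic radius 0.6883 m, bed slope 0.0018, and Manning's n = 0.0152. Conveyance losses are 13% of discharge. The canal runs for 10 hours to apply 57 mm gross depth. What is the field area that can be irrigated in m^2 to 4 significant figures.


Approach: apply Manning's equation with a conveyance and depth budget, Q = (1/n)*A*R^(2/3)*S^(1/2); Q_field = Q*(1-loss); Area = Q_field*t/(d/1000).
Step 1 — canal discharge (Manning's equation):
  Q = (1/0.0152) * 6.221 * 0.6883^(2/3) * 0.0018^(1/2) = 13.5364 m^3/s
Step 2 — delivered flow: Q_field = 13.5364*(1 - 13/100) = 11.7767 m^3/s
Step 3 — volume delivered: V = 11.7767 * 10*3600 = 423962 m^3
Step 4 — area served: A = V / (depth/1000) = 423962 / 0.057 = 7438000 m^2
Therefore the field area that can be irrigated = 7438000 m^2.


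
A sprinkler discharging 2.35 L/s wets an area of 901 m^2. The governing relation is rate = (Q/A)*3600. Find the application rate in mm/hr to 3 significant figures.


rate = (2.35 / 901) * 3600 = 9.39 mm/hr
Therefore the application rate = 9.39 mm/hr.


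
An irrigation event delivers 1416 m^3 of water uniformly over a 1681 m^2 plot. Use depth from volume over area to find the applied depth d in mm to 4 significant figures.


Approach: apply depth from volume over area, d = (V/A)*1000.
d = (1416 / 1681) * 1000 = 842.4 mm
Therefore the applied depth d = 842.4 mm.


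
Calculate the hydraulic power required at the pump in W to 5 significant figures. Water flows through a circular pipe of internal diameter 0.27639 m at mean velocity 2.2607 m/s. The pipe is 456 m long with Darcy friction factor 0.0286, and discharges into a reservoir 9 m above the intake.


Approach: apply continuity + Darcy-Weisbach + hydraulic power, Q = A*v; hf = f*(L/D)*(v^2/(2g)); H = static + hf; P = rho*g*Q*H.
Step 1 — flow rate (continuity, Q = A*v):
  A = pi*(0.27639/2)^2 = 0.05999769 m^2
  Q = 0.05999769 * 2.2607 = 0.1356368 m^3/s
Step 2 — friction head loss (Darcy-Weisbach):
  hf = 0.0286 * (456/0.27639) * (2.2607^2 / (2*9.81))
  hf = 12.29123 m
Step 3 — total head: H = 9 + 12.29123 = 21.29123 m
Step 4 — hydraulic power (P = rho*g*Q*H):
  P = 1000 * 9.81 * 0.1356368 * 21.29123 = 28330 W
Therefore the hydraulic power required at the pump = 28330 W.


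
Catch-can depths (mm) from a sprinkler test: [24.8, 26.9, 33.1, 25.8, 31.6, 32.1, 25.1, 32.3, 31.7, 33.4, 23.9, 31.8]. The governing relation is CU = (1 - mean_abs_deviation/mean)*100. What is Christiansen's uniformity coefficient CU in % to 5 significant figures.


mean = 29.37500 mm
mean |d_i - mean| = 3.395833 mm
CU = (1 - 3.395833/29.37500)*100 = 88.440 %
Therefore Christiansen's uniformity coefficient CU = 88.440 %.


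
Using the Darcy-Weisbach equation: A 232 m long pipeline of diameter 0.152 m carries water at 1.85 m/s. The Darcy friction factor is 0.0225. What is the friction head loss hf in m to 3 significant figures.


Approach: apply the Darcy-Weisbach equation, hf = f*(L/D)*(v^2/(2g)).
hf = 0.0225 * (232/0.152) * (1.85^2 / (2*9.81))
hf = 5.99 m
Therefore the friction head loss hf = 5.99 m.


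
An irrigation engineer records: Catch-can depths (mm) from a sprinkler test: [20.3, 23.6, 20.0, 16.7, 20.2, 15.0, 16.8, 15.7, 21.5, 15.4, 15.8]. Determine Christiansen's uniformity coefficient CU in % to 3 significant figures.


Approach: apply Christiansen's uniformity coefficient, CU = (1 - mean_abs_deviation/mean)*100.
mean = 18.273 mm
mean |d_i - mean| = 2.5884 mm
CU = (1 - 2.5884/18.273)*100 = 85.8 %
Therefore Christiansen's uniformity coefficient CU = 85.8 %.


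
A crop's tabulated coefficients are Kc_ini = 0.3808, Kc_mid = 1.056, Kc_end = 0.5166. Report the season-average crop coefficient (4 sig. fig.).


Approach: apply a simple seasonal average, Kc_avg = (Kc_ini + Kc_mid + Kc_end)/3.
Kc_avg = (0.3808 + 1.056 + 0.5166)/3 = 0.6511
Therefore the season-average crop coefficient = 0.6511.


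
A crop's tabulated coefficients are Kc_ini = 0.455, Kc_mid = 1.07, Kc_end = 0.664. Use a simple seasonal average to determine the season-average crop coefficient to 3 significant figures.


Approach: apply a simple seasonal average, Kc_avg = (Kc_ini + Kc_mid + Kc_end)/3.
Kc_avg = (0.455 + 1.07 + 0.664)/3 = 0.730
Therefore the season-average crop coefficient = 0.730.


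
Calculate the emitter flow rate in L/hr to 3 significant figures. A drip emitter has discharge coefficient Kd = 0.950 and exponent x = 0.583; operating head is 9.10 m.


Approach: apply the emitter characteristic equation, q = Kd * h^x.
q = 0.950 * 9.10^0.583 = 3.44 L/hr
Therefore the emitter flow rate = 3.44 L/hr.


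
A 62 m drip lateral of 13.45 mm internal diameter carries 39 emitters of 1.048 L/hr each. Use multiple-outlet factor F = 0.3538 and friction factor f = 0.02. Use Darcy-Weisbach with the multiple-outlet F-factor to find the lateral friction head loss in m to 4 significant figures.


Approach: apply Darcy-Weisbach with the multiple-outlet F-factor, Q = n*q/(3600*1000) m^3/s; v = Q/A; hf = F*f*(L/D)*(v^2/(2g)).
Q = 39*1.048/(3600*1000) = 1.13533e-05 m^3/s
A = pi*(13.45e-3/2)^2 = 1.42080e-04 m^2, so v = Q/A = 0.0799078 m/s
hf = 0.3538*0.02*(62/0.01345)*(0.0799078^2/(2*9.81)) = 0.01062 m
Therefore the lateral friction head loss = 0.01062 m.


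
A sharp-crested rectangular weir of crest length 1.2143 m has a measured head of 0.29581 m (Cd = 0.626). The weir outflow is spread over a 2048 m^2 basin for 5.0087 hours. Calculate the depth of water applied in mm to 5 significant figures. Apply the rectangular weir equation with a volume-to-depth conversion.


Approach: apply the rectangular weir equation with a volume-to-depth conversion, Q = (2/3)*Cd*L*sqrt(2g)*H^1.5; d = Q*t/A * 1000.
Step 1 — weir discharge:
  Q = (2/3)*0.626*1.2143*sqrt(2*9.81)*0.29581^1.5 = 0.3611419 m^3/s
Step 2 — volume: V = 0.3611419 * 5.0087*3600 = 6511.865 m^3
Step 3 — depth: d = V/A * 1000 = 6511.865/2048 * 1000 = 3179.6 mm
Therefore the depth of water applied = 3179.6 mm.


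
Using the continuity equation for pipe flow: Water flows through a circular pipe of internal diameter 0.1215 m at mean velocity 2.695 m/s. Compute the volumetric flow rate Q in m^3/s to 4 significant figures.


Approach: apply the continuity equation for pipe flow, Q = A * v with A = pi*(D/2)^2.
A = pi*(0.1215/2)^2 = 0.0115942 m^2
Q = 0.0115942 * 2.695 = 0.03125 m^3/s
Therefore the volumetric flow rate Q = 0.03125 m^3/s.


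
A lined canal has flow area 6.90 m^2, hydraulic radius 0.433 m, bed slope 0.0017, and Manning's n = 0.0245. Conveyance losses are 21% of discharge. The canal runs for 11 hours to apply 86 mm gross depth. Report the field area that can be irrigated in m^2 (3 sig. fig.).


Approach: apply Manning's equation with a conveyance and depth budget, Q = (1/n)*A*R^(2/3)*S^(1/2); Q_field = Q*(1-loss); Area = Q_field*t/(d/1000).
Step 1 — canal discharge (Manning's equation):
  Q = (1/0.0245) * 6.90 * 0.433^(2/3) * 0.0017^(1/2) = 6.6461 m^3/s
Step 2 — delivered flow: Q_field = 6.6461*(1 - 21/100) = 5.2504 m^3/s
Step 3 — volume delivered: V = 5.2504 * 11*3600 = 207920 m^3
Step 4 — area served: A = V / (depth/1000) = 207920 / 0.086 = 2420000 m^2
Therefore the field area that can be irrigated = 2420000 m^2.


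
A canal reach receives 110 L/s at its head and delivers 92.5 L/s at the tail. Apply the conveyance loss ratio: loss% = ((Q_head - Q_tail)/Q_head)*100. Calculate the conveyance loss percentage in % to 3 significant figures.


loss = ((110 - 92.5)/110)*100 = 15.9 %
Therefore the conveyance loss percentage = 15.9 %.


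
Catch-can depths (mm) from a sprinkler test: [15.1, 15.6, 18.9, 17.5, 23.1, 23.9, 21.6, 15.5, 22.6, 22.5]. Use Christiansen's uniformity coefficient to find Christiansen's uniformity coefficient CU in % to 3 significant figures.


Approach: apply Christiansen's uniformity coefficient, CU = (1 - mean_abs_deviation/mean)*100.
mean = 19.630 mm
mean |d_i - mean| = 3.1100 mm
CU = (1 - 3.1100/19.630)*100 = 84.2 %
Therefore Christiansen's uniformity coefficient CU = 84.2 %.


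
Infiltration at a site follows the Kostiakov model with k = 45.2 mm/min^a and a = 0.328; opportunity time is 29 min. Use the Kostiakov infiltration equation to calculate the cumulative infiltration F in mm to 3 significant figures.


Approach: apply the Kostiakov infiltration equation, F = k*t^a.
F = 45.2 * 29^0.328 = 136 mm
Therefore the cumulative infiltration F = 136 mm.


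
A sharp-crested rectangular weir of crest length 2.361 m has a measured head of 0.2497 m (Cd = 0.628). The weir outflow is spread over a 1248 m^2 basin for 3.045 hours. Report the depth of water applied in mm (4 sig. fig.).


Approach: apply the rectangular weir equation with a volume-to-depth conversion, Q = (2/3)*Cd*L*sqrt(2g)*H^1.5; d = Q*t/A * 1000.
Step 1 — weir discharge:
  Q = (2/3)*0.628*2.361*sqrt(2*9.81)*0.2497^1.5 = 0.546313 m^3/s
Step 2 — volume: V = 0.546313 * 3.045*3600 = 5988.69 m^3
Step 3 — depth: d = V/A * 1000 = 5988.69/1248 * 1000 = 4799 mm
Therefore the depth of water applied = 4799 mm.


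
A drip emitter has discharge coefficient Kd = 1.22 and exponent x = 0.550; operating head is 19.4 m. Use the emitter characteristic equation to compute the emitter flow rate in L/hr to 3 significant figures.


Approach: apply the emitter characteristic equation, q = Kd * h^x.
q = 1.22 * 19.4^0.550 = 6.23 L/hr
Therefore the emitter flow rate = 6.23 L/hr.


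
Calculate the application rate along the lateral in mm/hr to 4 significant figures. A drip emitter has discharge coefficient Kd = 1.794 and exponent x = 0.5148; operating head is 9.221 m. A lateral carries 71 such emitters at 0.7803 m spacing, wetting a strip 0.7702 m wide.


Approach: apply the emitter equation with a lateral mass balance, q = Kd*h^x; Q = n*q; rate = Q/(n*spacing*width).
Step 1 — single emitter flow (q = Kd*h^x):
  q = 1.794 * 9.221^0.5148 = 5.62976 L/hr
Step 2 — total lateral flow: Q = 71 * 5.62976 = 399.713 L/hr
Step 3 — wetted area: A = 71 * 0.7803 * 0.7702 = 42.6701 m^2
Step 4 — application rate: Q/A = 399.713/42.6701 = 9.368 mm/hr
Therefore the application rate along the lateral = 9.368 mm/hr.


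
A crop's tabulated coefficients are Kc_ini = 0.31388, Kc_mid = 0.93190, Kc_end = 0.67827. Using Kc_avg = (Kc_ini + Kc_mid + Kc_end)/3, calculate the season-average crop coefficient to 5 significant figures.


Kc_avg = (0.31388 + 0.93190 + 0.67827)/3 = 0.64135
Therefore the season-average crop coefficient = 0.64135.


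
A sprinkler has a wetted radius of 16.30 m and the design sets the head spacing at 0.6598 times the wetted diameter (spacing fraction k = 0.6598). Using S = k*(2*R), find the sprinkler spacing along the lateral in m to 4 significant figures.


S = 0.6598 * (2 * 16.30) = 21.51 m
Therefore the sprinkler spacing along the lateral = 21.51 m.


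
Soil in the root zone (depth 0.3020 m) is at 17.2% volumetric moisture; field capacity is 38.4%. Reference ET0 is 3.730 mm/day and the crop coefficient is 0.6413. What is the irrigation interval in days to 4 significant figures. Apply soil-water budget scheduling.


Approach: apply soil-water budget scheduling, SMD = (FC-theta)/100*depth*1000; ETc = ET0*Kc; interval = SMD/ETc.
Step 1 — soil moisture deficit:
  SMD = (38.4 - 17.2)/100 * 0.3020 * 1000 = 64.0240 mm
Step 2 — daily crop ET (ETc = ET0*Kc):
  ETc = 3.730 * 0.6413 = 2.39205 mm/day
Step 3 — irrigation interval (SMD/ETc):
  interval = 64.0240 / 2.39205 = 26.77 days
Therefore the irrigation interval = 26.77 days.


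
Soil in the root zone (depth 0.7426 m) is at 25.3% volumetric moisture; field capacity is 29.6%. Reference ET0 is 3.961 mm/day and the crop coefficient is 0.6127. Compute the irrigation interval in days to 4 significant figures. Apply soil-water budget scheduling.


Approach: apply soil-water budget scheduling, SMD = (FC-theta)/100*depth*1000; ETc = ET0*Kc; interval = SMD/ETc.
Step 1 — soil moisture deficit:
  SMD = (29.6 - 25.3)/100 * 0.7426 * 1000 = 31.9318 mm
Step 2 — daily crop ET (ETc = ET0*Kc):
  ETc = 3.961 * 0.6127 = 2.42690 mm/day
Step 3 — irrigation interval (SMD/ETc):
  interval = 31.9318 / 2.42690 = 13.16 days
Therefore the irrigation interval = 13.16 days.


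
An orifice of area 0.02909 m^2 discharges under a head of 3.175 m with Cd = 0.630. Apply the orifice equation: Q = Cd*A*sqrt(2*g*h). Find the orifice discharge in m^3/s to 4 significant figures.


Q = 0.630 * 0.02909 * sqrt(2*9.81*3.175) = 0.1446 m^3/s
Therefore the orifice discharge = 0.1446 m^3/s.


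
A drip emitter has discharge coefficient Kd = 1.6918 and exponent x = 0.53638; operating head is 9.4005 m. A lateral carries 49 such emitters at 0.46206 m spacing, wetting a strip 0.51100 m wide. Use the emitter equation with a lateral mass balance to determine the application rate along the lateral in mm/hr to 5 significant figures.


Approach: apply the emitter equation with a lateral mass balance, q = Kd*h^x; Q = n*q; rate = Q/(n*spacing*width).
Step 1 — single emitter flow (q = Kd*h^x):
  q = 1.6918 * 9.4005^0.53638 = 5.627658 L/hr
Step 2 — total lateral flow: Q = 49 * 5.627658 = 275.7553 L/hr
Step 3 — wetted area: A = 49 * 0.46206 * 0.51100 = 11.56952 m^2
Step 4 — application rate: Q/A = 275.7553/11.56952 = 23.835 mm/hr
Therefore the application rate along the lateral = 23.835 mm/hr.


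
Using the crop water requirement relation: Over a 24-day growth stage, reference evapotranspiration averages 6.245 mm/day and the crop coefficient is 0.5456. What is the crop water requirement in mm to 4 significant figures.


Approach: apply the crop water requirement relation, CWR = ET0 * Kc * days.
CWR = 6.245 * 0.5456 * 24 = 81.77 mm
Therefore the crop water requirement = 81.77 mm.


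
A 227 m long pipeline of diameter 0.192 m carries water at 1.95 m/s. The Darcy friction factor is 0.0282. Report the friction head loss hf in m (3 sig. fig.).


Approach: apply the Darcy-Weisbach equation, hf = f*(L/D)*(v^2/(2g)).
hf = 0.0282 * (227/0.192) * (1.95^2 / (2*9.81))
hf = 6.46 m
Therefore the friction head loss hf = 6.46 m.


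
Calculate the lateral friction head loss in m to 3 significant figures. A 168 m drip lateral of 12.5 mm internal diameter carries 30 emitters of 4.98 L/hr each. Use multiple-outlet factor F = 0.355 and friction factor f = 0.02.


Approach: apply Darcy-Weisbach with the multiple-outlet F-factor, Q = n*q/(3600*1000) m^3/s; v = Q/A; hf = F*f*(L/D)*(v^2/(2g)).
Q = 30*4.98/(3600*1000) = 4.1500e-05 m^3/s
A = pi*(12.5e-3/2)^2 = 1.2272e-04 m^2, so v = Q/A = 0.33817 m/s
hf = 0.355*0.02*(168/0.0125)*(0.33817^2/(2*9.81)) = 0.556 m
Therefore the lateral friction head loss = 0.556 m.


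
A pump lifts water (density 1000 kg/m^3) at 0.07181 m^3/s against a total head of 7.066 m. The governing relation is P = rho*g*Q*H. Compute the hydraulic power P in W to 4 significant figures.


P = 1000 * 9.81 * 0.07181 * 7.066 = 4978 W
Therefore the hydraulic power P = 4978 W.


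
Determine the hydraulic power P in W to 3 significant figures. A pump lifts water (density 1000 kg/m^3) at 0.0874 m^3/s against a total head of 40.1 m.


Approach: apply the hydraulic power relation, P = rho*g*Q*H.
P = 1000 * 9.81 * 0.0874 * 40.1 = 34400 W
Therefore the hydraulic power P = 34400 W.


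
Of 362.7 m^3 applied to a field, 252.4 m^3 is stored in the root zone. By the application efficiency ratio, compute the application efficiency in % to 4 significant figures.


Approach: apply the application efficiency ratio, Ea = (stored/applied)*100.
Ea = (252.4/362.7)*100 = 69.59 %
Therefore the application efficiency = 69.59 %.


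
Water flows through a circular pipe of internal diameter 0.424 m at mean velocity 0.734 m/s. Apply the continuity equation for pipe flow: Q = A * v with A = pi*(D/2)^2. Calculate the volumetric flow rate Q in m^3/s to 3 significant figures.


A = pi*(0.424/2)^2 = 0.14120 m^2
Q = 0.14120 * 0.734 = 0.104 m^3/s
Therefore the volumetric flow rate Q = 0.104 m^3/s.


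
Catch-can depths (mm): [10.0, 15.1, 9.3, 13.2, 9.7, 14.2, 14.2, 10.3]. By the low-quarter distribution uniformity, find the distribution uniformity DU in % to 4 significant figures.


Approach: apply the low-quarter distribution uniformity, DU = (mean of lowest quarter of readings / overall mean)*100.
sorted lowest 2 of 8: [9.3, 9.7] -> mean = 9.50000 mm
overall mean = 12.0000 mm
DU = (9.50000/12.0000)*100 = 79.17 %
Therefore the distribution uniformity DU = 79.17 %.


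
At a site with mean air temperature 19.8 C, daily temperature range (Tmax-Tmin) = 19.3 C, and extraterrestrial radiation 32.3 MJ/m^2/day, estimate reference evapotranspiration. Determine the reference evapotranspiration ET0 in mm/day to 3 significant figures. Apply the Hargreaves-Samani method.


Approach: apply the Hargreaves-Samani method, ET0 = 0.0023*(Tmean+17.8)*sqrt(Tmax-Tmin)*0.408*Ra.
ET0 = 0.0023*(19.8+17.8)*sqrt(19.3)*0.408*32.3 = 5.01 mm/day
Therefore the reference evapotranspiration ET0 = 5.01 mm/day.


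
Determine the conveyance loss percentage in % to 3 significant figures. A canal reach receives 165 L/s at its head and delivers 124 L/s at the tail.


Approach: apply the conveyance loss ratio, loss% = ((Q_head - Q_tail)/Q_head)*100.
loss = ((165 - 124)/165)*100 = 24.8 %
Therefore the conveyance loss percentage = 24.8 %.


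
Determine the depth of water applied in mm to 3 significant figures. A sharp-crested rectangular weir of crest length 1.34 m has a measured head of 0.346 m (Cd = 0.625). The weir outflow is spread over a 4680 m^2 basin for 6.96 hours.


Approach: apply the rectangular weir equation with a volume-to-depth conversion, Q = (2/3)*Cd*L*sqrt(2g)*H^1.5; d = Q*t/A * 1000.
Step 1 — weir discharge:
  Q = (2/3)*0.625*1.34*sqrt(2*9.81)*0.346^1.5 = 0.50334 m^3/s
Step 2 — volume: V = 0.50334 * 6.96*3600 = 12612 m^3
Step 3 — depth: d = V/A * 1000 = 12612/4680 * 1000 = 2690 mm
Therefore the depth of water applied = 2690 mm.


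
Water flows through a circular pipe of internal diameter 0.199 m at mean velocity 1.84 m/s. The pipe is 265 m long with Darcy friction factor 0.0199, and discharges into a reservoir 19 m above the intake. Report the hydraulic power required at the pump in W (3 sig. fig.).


Approach: apply continuity + Darcy-Weisbach + hydraulic power, Q = A*v; hf = f*(L/D)*(v^2/(2g)); H = static + hf; P = rho*g*Q*H.
Step 1 — flow rate (continuity, Q = A*v):
  A = pi*(0.199/2)^2 = 0.031103 m^2
  Q = 0.031103 * 1.84 = 0.057229 m^3/s
Step 2 — friction head loss (Darcy-Weisbach):
  hf = 0.0199 * (265/0.199) * (1.84^2 / (2*9.81))
  hf = 4.5728 m
Step 3 — total head: H = 19 + 4.5728 = 23.573 m
Step 4 — hydraulic power (P = rho*g*Q*H):
  P = 1000 * 9.81 * 0.057229 * 23.573 = 13200 W
Therefore the hydraulic power required at the pump = 13200 W.


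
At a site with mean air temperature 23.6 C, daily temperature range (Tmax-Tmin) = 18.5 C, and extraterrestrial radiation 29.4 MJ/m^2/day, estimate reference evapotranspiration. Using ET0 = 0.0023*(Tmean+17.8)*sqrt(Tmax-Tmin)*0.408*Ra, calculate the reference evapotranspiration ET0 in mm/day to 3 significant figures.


ET0 = 0.0023*(23.6+17.8)*sqrt(18.5)*0.408*29.4 = 4.91 mm/day
Therefore the reference evapotranspiration ET0 = 4.91 mm/day.


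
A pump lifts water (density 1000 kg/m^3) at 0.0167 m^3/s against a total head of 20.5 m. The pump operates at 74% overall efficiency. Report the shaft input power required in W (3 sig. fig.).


Approach: apply hydraulic power then efficiency conversion, P = rho*g*Q*H; P_in = P/eta.
Step 1 — hydraulic power (P = rho*g*Q*H):
  P = 1000 * 9.81 * 0.0167 * 20.5 = 3358.5 W
Step 2 — input power: P_in = P/eta = 3358.5 / 0.74 = 4540 W
Therefore the shaft input power required = 4540 W.


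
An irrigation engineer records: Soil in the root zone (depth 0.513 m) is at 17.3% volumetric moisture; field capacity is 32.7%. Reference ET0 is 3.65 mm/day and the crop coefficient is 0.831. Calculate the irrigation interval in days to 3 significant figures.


Approach: apply soil-water budget scheduling, SMD = (FC-theta)/100*depth*1000; ETc = ET0*Kc; interval = SMD/ETc.
Step 1 — soil moisture deficit:
  SMD = (32.7 - 17.3)/100 * 0.513 * 1000 = 79.002 mm
Step 2 — daily crop ET (ETc = ET0*Kc):
  ETc = 3.65 * 0.831 = 3.0331 mm/day
Step 3 — irrigation interval (SMD/ETc):
  interval = 79.002 / 3.0331 = 26.0 days
Therefore the irrigation interval = 26.0 days.


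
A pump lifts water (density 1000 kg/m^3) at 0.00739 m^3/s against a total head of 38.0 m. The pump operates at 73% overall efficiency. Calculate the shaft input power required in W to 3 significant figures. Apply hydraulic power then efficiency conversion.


Approach: apply hydraulic power then efficiency conversion, P = rho*g*Q*H; P_in = P/eta.
Step 1 — hydraulic power (P = rho*g*Q*H):
  P = 1000 * 9.81 * 0.00739 * 38.0 = 2754.8 W
Step 2 — input power: P_in = P/eta = 2754.8 / 0.73 = 3770 W
Therefore the shaft input power required = 3770 W.


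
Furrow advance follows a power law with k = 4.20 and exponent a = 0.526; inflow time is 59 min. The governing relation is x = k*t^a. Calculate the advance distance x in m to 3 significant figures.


x = 4.20 * 59^0.526 = 35.9 m
Therefore the advance distance x = 35.9 m.


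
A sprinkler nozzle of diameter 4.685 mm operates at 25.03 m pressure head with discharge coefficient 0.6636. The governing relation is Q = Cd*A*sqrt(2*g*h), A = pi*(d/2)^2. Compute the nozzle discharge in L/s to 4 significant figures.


A = pi*(4.685e-3/2)^2 = 1.72389e-05 m^2
Q = 0.6636 * 1.72389e-05 * sqrt(2*9.81*25.03) * 1000 = 0.2535 L/s
Therefore the nozzle discharge = 0.2535 L/s.


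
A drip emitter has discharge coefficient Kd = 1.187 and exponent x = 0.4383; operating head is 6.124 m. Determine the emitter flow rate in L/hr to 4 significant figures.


Approach: apply the emitter characteristic equation, q = Kd * h^x.
q = 1.187 * 6.124^0.4383 = 2.627 L/hr
Therefore the emitter flow rate = 2.627 L/hr.


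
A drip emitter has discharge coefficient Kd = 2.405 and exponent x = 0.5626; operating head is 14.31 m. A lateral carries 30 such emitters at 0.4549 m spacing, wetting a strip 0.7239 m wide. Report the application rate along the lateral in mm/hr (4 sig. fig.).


Approach: apply the emitter equation with a lateral mass balance, q = Kd*h^x; Q = n*q; rate = Q/(n*spacing*width).
Step 1 — single emitter flow (q = Kd*h^x):
  q = 2.405 * 14.31^0.5626 = 10.7468 L/hr
Step 2 — total lateral flow: Q = 30 * 10.7468 = 322.403 L/hr
Step 3 — wetted area: A = 30 * 0.4549 * 0.7239 = 9.87906 m^2
Step 4 — application rate: Q/A = 322.403/9.87906 = 32.63 mm/hr
Therefore the application rate along the lateral = 32.63 mm/hr.


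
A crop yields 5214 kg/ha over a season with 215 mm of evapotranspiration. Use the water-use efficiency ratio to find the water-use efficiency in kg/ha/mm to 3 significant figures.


Approach: apply the water-use efficiency ratio, WUE = yield/ET.
WUE = 5214 / 215 = 24.3 kg/ha/mm
Therefore the water-use efficiency = 24.3 kg/ha/mm.


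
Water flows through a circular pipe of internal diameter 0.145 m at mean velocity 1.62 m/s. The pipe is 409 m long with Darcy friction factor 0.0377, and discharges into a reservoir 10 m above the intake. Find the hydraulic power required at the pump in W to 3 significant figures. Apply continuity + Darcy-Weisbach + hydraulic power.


Approach: apply continuity + Darcy-Weisbach + hydraulic power, Q = A*v; hf = f*(L/D)*(v^2/(2g)); H = static + hf; P = rho*g*Q*H.
Step 1 — flow rate (continuity, Q = A*v):
  A = pi*(0.145/2)^2 = 0.016513 m^2
  Q = 0.016513 * 1.62 = 0.026751 m^3/s
Step 2 — friction head loss (Darcy-Weisbach):
  hf = 0.0377 * (409/0.145) * (1.62^2 / (2*9.81))
  hf = 14.224 m
Step 3 — total head: H = 10 + 14.224 = 24.224 m
Step 4 — hydraulic power (P = rho*g*Q*H):
  P = 1000 * 9.81 * 0.026751 * 24.224 = 6360 W
Therefore the hydraulic power required at the pump = 6360 W.


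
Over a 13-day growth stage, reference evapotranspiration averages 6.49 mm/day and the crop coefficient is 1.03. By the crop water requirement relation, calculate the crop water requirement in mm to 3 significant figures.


Approach: apply the crop water requirement relation, CWR = ET0 * Kc * days.
CWR = 6.49 * 1.03 * 13 = 86.9 mm
Therefore the crop water requirement = 86.9 mm.


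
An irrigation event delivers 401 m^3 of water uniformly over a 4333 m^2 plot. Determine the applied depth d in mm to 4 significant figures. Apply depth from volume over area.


Approach: apply depth from volume over area, d = (V/A)*1000.
d = (401 / 4333) * 1000 = 92.55 mm
Therefore the applied depth d = 92.55 mm.


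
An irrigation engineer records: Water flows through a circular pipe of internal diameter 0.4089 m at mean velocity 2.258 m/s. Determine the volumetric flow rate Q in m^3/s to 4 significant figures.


Approach: apply the continuity equation for pipe flow, Q = A * v with A = pi*(D/2)^2.
A = pi*(0.4089/2)^2 = 0.131318 m^2
Q = 0.131318 * 2.258 = 0.2965 m^3/s
Therefore the volumetric flow rate Q = 0.2965 m^3/s.


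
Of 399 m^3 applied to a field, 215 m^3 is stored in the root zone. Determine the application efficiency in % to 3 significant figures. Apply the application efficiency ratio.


Approach: apply the application efficiency ratio, Ea = (stored/applied)*100.
Ea = (215/399)*100 = 53.9 %
Therefore the application efficiency = 53.9 %.


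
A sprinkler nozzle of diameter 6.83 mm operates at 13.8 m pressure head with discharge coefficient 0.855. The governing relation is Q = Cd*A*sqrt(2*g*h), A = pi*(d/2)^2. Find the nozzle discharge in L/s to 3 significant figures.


A = pi*(6.83e-3/2)^2 = 3.6638e-05 m^2
Q = 0.855 * 3.6638e-05 * sqrt(2*9.81*13.8) * 1000 = 0.515 L/s
Therefore the nozzle discharge = 0.515 L/s.


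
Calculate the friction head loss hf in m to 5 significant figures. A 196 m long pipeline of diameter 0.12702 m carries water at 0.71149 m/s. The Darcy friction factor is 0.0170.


Approach: apply the Darcy-Weisbach equation, hf = f*(L/D)*(v^2/(2g)).
hf = 0.0170 * (196/0.12702) * (0.71149^2 / (2*9.81))
hf = 0.67682 m
Therefore the friction head loss hf = 0.67682 m.


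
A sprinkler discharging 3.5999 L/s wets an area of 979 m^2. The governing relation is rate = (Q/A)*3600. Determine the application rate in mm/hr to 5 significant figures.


rate = (3.5999 / 979) * 3600 = 13.238 mm/hr
Therefore the application rate = 13.238 mm/hr.


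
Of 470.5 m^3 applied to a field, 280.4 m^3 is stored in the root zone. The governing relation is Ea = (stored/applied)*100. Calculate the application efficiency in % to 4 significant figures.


Ea = (280.4/470.5)*100 = 59.60 %
Therefore the application efficiency = 59.60 %.


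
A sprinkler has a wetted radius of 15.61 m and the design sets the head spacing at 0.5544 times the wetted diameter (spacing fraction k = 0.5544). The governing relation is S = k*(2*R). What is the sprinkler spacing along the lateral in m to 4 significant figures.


S = 0.5544 * (2 * 15.61) = 17.31 m
Therefore the sprinkler spacing along the lateral = 17.31 m.


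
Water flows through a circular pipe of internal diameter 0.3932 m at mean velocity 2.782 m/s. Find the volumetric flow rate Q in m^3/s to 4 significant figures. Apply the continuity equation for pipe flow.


Approach: apply the continuity equation for pipe flow, Q = A * v with A = pi*(D/2)^2.
A = pi*(0.3932/2)^2 = 0.121427 m^2
Q = 0.121427 * 2.782 = 0.3378 m^3/s
Therefore the volumetric flow rate Q = 0.3378 m^3/s.


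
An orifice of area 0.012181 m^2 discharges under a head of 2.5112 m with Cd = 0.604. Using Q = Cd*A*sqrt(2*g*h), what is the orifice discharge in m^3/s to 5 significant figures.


Q = 0.604 * 0.012181 * sqrt(2*9.81*2.5112) = 0.051643 m^3/s
Therefore the orifice discharge = 0.051643 m^3/s.


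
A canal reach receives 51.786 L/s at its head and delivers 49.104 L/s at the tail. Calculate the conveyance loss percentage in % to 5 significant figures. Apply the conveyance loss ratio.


Approach: apply the conveyance loss ratio, loss% = ((Q_head - Q_tail)/Q_head)*100.
loss = ((51.786 - 49.104)/51.786)*100 = 5.1790 %
Therefore the conveyance loss percentage = 5.1790 %.


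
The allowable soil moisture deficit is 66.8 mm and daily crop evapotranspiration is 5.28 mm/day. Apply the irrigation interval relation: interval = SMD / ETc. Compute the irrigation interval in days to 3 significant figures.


interval = 66.8 / 5.28 = 12.7 days
Therefore the irrigation interval = 12.7 days.


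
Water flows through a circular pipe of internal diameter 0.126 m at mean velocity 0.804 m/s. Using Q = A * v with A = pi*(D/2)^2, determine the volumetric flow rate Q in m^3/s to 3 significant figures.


A = pi*(0.126/2)^2 = 0.012469 m^2
Q = 0.012469 * 0.804 = 0.0100 m^3/s
Therefore the volumetric flow rate Q = 0.0100 m^3/s.


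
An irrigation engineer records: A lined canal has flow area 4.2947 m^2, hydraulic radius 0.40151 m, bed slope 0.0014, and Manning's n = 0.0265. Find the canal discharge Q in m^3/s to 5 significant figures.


Approach: apply Manning's equation, Q = (1/n)*A*R^(2/3)*S^(1/2).
Q = (1/0.0265) * 4.2947 * 0.40151^(2/3) * 0.0014^(1/2) = 3.3003 m^3/s
Therefore the canal discharge Q = 3.3003 m^3/s.


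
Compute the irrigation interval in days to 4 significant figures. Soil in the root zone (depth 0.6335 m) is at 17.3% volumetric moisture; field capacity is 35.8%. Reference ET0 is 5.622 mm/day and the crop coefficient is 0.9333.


Approach: apply soil-water budget scheduling, SMD = (FC-theta)/100*depth*1000; ETc = ET0*Kc; interval = SMD/ETc.
Step 1 — soil moisture deficit:
  SMD = (35.8 - 17.3)/100 * 0.6335 * 1000 = 117.197 mm
Step 2 — daily crop ET (ETc = ET0*Kc):
  ETc = 5.622 * 0.9333 = 5.24701 mm/day
Step 3 — irrigation interval (SMD/ETc):
  interval = 117.197 / 5.24701 = 22.34 days
Therefore the irrigation interval = 22.34 days.


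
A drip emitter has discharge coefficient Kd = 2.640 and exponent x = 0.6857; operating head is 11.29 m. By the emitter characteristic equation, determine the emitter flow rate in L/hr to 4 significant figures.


Approach: apply the emitter characteristic equation, q = Kd * h^x.
q = 2.640 * 11.29^0.6857 = 13.91 L/hr
Therefore the emitter flow rate = 13.91 L/hr.


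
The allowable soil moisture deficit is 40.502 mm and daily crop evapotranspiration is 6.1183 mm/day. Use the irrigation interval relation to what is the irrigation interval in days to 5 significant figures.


Approach: apply the irrigation interval relation, interval = SMD / ETc.
interval = 40.502 / 6.1183 = 6.6198 days
Therefore the irrigation interval = 6.6198 days.


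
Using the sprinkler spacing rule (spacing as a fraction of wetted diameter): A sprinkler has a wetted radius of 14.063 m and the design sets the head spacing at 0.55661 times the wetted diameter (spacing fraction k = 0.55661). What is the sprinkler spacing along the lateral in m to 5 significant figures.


Approach: apply the sprinkler spacing rule (spacing as a fraction of wetted diameter), S = k*(2*R).
S = 0.55661 * (2 * 14.063) = 15.655 m
Therefore the sprinkler spacing along the lateral = 15.655 m.


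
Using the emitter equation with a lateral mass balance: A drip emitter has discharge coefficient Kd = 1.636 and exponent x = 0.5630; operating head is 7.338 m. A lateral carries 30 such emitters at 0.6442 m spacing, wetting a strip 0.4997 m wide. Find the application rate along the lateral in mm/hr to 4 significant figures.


Approach: apply the emitter equation with a lateral mass balance, q = Kd*h^x; Q = n*q; rate = Q/(n*spacing*width).
Step 1 — single emitter flow (q = Kd*h^x):
  q = 1.636 * 7.338^0.5630 = 5.02462 L/hr
Step 2 — total lateral flow: Q = 30 * 5.02462 = 150.739 L/hr
Step 3 — wetted area: A = 30 * 0.6442 * 0.4997 = 9.65720 m^2
Step 4 — application rate: Q/A = 150.739/9.65720 = 15.61 mm/hr
Therefore the application rate along the lateral = 15.61 mm/hr.


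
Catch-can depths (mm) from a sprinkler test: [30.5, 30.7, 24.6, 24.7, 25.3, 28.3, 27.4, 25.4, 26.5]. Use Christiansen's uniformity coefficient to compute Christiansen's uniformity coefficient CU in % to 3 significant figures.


Approach: apply Christiansen's uniformity coefficient, CU = (1 - mean_abs_deviation/mean)*100.
mean = 27.044 mm
mean |d_i - mean| = 1.9383 mm
CU = (1 - 1.9383/27.044)*100 = 92.8 %
Therefore Christiansen's uniformity coefficient CU = 92.8 %.


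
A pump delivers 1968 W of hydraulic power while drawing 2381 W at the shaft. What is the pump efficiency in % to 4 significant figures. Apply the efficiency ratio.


Approach: apply the efficiency ratio, eta = (P_out/P_in)*100.
eta = (1968 / 2381) * 100 = 82.65 %
Therefore the pump efficiency = 82.65 %.
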